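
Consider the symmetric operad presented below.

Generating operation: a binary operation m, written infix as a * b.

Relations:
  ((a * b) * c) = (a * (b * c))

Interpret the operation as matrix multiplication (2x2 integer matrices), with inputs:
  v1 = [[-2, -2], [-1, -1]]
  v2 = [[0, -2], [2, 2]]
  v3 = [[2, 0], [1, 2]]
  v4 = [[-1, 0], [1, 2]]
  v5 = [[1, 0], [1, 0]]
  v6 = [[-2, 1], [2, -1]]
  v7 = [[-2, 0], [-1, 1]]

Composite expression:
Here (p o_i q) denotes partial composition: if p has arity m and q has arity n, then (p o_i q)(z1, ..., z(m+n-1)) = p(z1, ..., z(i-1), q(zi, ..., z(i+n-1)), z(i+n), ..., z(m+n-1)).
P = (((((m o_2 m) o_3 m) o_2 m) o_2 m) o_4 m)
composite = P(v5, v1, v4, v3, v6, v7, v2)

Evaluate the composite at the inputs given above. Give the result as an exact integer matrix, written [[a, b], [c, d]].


[[8, -16], [8, -16]]

(v1 * v4) = [[0, -4], [0, -2]]
(v3 * v6) = [[-4, 2], [2, -1]]
((v1 * v4) * (v3 * v6)) = [[-8, 4], [-4, 2]]
(v7 * v2) = [[0, 4], [2, 4]]
(((v1 * v4) * (v3 * v6)) * (v7 * v2)) = [[8, -16], [4, -8]]
(v5 * (((v1 * v4) * (v3 * v6)) * (v7 * v2))) = [[8, -16], [8, -16]]


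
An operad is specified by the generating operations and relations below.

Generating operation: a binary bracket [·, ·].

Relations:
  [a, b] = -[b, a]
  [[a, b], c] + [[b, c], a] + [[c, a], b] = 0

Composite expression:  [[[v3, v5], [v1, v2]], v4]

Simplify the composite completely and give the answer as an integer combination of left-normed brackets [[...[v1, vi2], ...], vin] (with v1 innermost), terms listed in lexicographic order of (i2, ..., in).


Expand each bracket as ab - ba; the v1-initial words give the coefficients.
Composite bracket: [[[v3, v5], [v1, v2]], v4]
Applying ab - ba throughout gives 16 signed words (2^4 = 16).
Words beginning with v1 determine it all:
  sign of v1v2v3v5v4 is -1, so it contributes -[[[[v1, v2], v3], v5], v4]
  sign of v1v2v5v3v4 is +1, so it contributes +[[[[v1, v2], v5], v3], v4]

-[[[[v1, v2], v3], v5], v4] + [[[[v1, v2], v5], v3], v4]


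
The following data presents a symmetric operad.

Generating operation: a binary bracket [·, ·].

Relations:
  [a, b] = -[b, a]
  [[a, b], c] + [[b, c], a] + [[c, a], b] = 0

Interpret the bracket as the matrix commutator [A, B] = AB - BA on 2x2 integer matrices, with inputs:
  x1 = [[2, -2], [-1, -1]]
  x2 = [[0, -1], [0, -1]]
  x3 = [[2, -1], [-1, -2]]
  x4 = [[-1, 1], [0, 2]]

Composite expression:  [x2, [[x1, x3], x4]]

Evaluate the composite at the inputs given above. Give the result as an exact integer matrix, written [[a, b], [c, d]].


[[-3, 19], [-3, 3]]

[x1, x3] = [[1, 5], [-1, -1]]
[[x1, x3], x4] = [[1, 17], [3, -1]]
[x2, [[x1, x3], x4]] = [[-3, 19], [-3, 3]]


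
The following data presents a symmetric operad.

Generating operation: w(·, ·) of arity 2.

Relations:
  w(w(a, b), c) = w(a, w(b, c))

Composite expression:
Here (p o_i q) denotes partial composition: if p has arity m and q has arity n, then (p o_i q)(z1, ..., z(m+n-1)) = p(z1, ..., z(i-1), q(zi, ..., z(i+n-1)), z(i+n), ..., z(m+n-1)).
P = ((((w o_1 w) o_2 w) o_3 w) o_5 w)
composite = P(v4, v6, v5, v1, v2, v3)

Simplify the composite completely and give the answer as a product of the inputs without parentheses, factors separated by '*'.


v4 * v6 * v5 * v1 * v2 * v3

All parenthesizations of w agree; list the v-inputs left to right.
w(v5, v1) unparenthesizes to v5 * v1
w(v6, w(v5, v1)) unparenthesizes to v6 * v5 * v1
w(v4, w(v6, w(v5, v1))) unparenthesizes to v4 * v6 * v5 * v1
w(v2, v3) unparenthesizes to v2 * v3
w(w(v4, w(v6, w(v5, v1))), w(v2, v3)) unparenthesizes to v4 * v6 * v5 * v1 * v2 * v3


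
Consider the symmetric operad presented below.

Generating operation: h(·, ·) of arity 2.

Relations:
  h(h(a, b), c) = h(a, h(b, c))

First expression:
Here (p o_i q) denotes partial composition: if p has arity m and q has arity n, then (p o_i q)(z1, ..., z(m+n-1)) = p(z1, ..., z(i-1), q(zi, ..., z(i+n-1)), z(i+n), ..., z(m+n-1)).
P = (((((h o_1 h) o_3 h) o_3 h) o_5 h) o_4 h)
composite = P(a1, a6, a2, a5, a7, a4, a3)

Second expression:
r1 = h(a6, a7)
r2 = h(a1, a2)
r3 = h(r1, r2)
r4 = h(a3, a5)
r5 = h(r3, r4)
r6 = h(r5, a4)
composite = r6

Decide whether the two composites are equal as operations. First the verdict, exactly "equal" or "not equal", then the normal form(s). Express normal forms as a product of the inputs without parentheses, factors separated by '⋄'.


not equal; the first gives a1 ⋄ a6 ⋄ a2 ⋄ a5 ⋄ a7 ⋄ a4 ⋄ a3 and the second a6 ⋄ a7 ⋄ a1 ⋄ a2 ⋄ a3 ⋄ a5 ⋄ a4


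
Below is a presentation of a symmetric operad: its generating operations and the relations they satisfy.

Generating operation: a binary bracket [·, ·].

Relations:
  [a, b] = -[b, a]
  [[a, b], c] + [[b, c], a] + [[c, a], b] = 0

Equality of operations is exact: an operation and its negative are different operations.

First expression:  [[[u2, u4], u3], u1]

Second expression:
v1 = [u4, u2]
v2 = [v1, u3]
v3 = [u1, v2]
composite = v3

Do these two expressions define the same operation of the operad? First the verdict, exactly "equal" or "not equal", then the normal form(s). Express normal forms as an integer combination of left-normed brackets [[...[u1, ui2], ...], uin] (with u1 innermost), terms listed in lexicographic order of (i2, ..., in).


The first expression, normalized: -[[[u1, u2], u4], u3] + [[[u1, u3], u2], u4] - [[[u1, u3], u4], u2] + [[[u1, u4], u2], u3]
The second expression, normalized: -[[[u1, u2], u4], u3] + [[[u1, u3], u2], u4] - [[[u1, u3], u4], u2] + [[[u1, u4], u2], u3]
The normal forms match — equal.

equal; the common form is -[[[u1, u2], u4], u3] + [[[u1, u3], u2], u4] - [[[u1, u3], u4], u2] + [[[u1, u4], u2], u3]


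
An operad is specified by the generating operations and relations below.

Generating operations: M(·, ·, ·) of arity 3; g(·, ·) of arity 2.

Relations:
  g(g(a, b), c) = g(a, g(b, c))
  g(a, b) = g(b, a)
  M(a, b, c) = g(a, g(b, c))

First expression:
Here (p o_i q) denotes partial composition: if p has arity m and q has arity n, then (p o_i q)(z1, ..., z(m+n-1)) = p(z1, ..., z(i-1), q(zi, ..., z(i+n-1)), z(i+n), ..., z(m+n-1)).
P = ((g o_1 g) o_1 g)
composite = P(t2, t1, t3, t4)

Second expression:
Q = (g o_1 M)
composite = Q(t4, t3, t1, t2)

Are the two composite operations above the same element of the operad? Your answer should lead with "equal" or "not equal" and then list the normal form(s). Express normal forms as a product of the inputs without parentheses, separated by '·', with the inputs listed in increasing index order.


Normal form of the first expression: t1 · t2 · t3 · t4
Normal form of the second expression: t1 · t2 · t3 · t4
Both agree, so they are equal.

equal: each reduces to t1 · t2 · t3 · t4


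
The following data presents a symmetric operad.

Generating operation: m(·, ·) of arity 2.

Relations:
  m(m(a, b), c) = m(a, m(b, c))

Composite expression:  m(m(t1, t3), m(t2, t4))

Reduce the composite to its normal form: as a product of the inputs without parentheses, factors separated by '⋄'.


Associativity of m dissolves the nesting; only the t-input order survives.
m(t1, t3) unparenthesizes to t1 ⋄ t3
m(t2, t4) unparenthesizes to t2 ⋄ t4
m(m(t1, t3), m(t2, t4)) unparenthesizes to t1 ⋄ t3 ⋄ t2 ⋄ t4

t1 ⋄ t3 ⋄ t2 ⋄ t4


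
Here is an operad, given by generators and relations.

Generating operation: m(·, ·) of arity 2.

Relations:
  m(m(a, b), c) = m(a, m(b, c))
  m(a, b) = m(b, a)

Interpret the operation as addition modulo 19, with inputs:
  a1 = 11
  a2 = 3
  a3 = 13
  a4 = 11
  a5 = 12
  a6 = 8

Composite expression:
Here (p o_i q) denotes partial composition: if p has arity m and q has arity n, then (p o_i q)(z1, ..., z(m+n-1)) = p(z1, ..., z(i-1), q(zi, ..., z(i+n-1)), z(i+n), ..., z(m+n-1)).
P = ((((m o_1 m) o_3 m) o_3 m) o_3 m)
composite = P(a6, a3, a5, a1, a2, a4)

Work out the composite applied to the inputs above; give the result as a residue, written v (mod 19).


1 (mod 19)

m(a6, a3) = 2
m(a5, a1) = 4
m(m(a5, a1), a2) = 7
m(m(m(a5, a1), a2), a4) = 18
m(m(a6, a3), m(m(m(a5, a1), a2), a4)) = 1


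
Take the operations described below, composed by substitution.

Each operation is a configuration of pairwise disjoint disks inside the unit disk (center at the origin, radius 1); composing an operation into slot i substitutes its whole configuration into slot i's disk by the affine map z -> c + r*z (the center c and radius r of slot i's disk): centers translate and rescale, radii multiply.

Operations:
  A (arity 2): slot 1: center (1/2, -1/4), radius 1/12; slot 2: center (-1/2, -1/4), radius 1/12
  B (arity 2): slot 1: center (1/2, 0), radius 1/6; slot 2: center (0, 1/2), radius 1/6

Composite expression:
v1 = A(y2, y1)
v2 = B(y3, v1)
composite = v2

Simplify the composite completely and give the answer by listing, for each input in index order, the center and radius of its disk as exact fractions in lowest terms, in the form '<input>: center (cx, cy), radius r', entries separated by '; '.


y1: center (-1/12, 11/24), radius 1/72; y2: center (1/12, 11/24), radius 1/72; y3: center (1/2, 0), radius 1/6

Affine substitution under B: radii multiply and y-centers shift.
tracing y3 down its 1-map path: center (1/2, 0), radius 1/6
tracing y2 down its 2-map path: center (1/12, 11/24), radius 1/72
tracing y1 down its 2-map path: center (-1/12, 11/24), radius 1/72


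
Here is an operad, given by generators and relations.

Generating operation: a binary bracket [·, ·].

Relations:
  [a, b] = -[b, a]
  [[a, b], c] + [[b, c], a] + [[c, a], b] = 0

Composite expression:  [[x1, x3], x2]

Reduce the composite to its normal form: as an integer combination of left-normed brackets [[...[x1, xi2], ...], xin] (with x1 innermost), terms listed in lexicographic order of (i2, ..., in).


[[x1, x3], x2]

Expand each bracket as ab - ba; the x1-initial words give the coefficients.
Composite bracket: [[x1, x3], x2]
Applying ab - ba throughout gives 4 signed words (2^2 = 4).
Words beginning with x1 determine it all:
  the word x1x3x2 carries sign +1 and contributes +[[x1, x3], x2]


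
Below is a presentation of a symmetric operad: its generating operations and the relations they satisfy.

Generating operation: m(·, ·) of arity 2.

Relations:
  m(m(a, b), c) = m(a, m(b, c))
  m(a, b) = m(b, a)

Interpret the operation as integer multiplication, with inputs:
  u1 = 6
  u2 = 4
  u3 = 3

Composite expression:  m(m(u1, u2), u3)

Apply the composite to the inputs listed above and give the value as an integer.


m(u1, u2) = 24
m(m(u1, u2), u3) = 72

72


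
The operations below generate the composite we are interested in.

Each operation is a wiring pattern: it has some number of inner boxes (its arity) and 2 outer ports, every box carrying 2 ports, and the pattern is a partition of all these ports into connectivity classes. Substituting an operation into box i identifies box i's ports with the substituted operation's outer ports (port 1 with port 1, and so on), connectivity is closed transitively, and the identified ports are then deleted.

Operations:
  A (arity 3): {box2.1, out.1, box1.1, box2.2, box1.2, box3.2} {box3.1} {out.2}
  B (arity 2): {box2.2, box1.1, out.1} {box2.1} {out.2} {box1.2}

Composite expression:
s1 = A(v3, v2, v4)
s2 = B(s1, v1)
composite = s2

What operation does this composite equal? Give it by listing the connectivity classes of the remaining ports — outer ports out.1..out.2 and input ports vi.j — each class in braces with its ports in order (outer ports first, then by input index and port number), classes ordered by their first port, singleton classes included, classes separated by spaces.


Two ports join when wires chain via B-identified ports.
composing A on (v3, v2, v4), with out.j its own outer ports: {out.1, v2.1, v2.2, v3.1, v3.2, v4.2} {out.2} {v4.1}
composing B on (v3, v2, v4, v1), with out.j its own outer ports: {out.1, v1.2, v2.1, v2.2, v3.1, v3.2, v4.2} {out.2} {v1.1} {v4.1}

{out.1, v1.2, v2.1, v2.2, v3.1, v3.2, v4.2} {out.2} {v1.1} {v4.1}


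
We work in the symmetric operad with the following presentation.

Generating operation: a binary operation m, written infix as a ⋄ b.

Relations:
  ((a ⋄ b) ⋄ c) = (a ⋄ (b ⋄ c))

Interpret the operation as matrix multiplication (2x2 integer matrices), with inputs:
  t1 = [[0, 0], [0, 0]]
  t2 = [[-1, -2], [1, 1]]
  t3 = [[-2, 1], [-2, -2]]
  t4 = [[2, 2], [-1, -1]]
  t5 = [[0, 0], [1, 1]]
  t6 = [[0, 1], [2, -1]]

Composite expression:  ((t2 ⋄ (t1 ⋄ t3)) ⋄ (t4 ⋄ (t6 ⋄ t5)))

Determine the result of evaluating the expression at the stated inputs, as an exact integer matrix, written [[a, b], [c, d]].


[[0, 0], [0, 0]]

(t1 ⋄ t3) = [[0, 0], [0, 0]]
(t2 ⋄ (t1 ⋄ t3)) = [[0, 0], [0, 0]]
(t6 ⋄ t5) = [[1, 1], [-1, -1]]
(t4 ⋄ (t6 ⋄ t5)) = [[0, 0], [0, 0]]
((t2 ⋄ (t1 ⋄ t3)) ⋄ (t4 ⋄ (t6 ⋄ t5))) = [[0, 0], [0, 0]]


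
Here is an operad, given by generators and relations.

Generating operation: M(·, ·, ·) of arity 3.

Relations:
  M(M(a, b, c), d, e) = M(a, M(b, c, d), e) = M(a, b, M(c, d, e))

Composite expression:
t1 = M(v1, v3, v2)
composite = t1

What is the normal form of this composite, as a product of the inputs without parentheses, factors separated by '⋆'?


All parenthesizations of M agree; list the v-inputs left to right.
M(v1, v3, v2) reduces to v1 ⋆ v3 ⋆ v2

v1 ⋆ v3 ⋆ v2


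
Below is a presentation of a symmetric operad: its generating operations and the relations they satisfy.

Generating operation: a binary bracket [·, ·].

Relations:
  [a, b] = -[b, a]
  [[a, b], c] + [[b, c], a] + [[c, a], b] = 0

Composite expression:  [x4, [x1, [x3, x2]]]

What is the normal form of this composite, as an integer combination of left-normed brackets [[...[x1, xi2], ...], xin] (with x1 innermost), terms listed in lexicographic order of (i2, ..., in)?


[[[x1, x2], x3], x4] - [[[x1, x3], x2], x4]

Left-normed coefficients sit on the x1-initial expansion words.
Composite bracket: [x4, [x1, [x3, x2]]]
The bracket unfolds into 8 signed words via [a, b] = ab - ba (2^3 = 8).
Only words starting with x1 matter:
  word x1x2x3x4 has sign +1, contributing +[[[x1, x2], x3], x4]
  word x1x3x2x4 has sign -1, contributing -[[[x1, x3], x2], x4]


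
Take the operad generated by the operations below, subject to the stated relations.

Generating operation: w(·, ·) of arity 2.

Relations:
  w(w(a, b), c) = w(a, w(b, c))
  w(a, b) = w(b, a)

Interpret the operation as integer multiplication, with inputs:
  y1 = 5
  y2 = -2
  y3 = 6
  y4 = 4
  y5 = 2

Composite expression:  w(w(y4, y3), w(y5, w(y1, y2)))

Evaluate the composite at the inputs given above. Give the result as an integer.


-480

w(y4, y3) = 24
w(y1, y2) = -10
w(y5, w(y1, y2)) = -20
w(w(y4, y3), w(y5, w(y1, y2))) = -480


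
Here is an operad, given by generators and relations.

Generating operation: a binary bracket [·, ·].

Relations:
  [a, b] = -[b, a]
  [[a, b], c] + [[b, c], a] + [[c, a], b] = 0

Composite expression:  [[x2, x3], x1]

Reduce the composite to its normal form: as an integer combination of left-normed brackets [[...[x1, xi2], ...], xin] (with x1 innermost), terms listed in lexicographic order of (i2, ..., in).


-[[x1, x2], x3] + [[x1, x3], x2]

Expand each bracket as ab - ba; the x1-initial words give the coefficients.
Composite bracket: [[x2, x3], x1]
Applying ab - ba throughout gives 4 signed words (2^2 = 4).
Words beginning with x1 determine it all:
  x1x2x3 (sign -1) contributes -[[x1, x2], x3]
  x1x3x2 (sign +1) contributes +[[x1, x3], x2]


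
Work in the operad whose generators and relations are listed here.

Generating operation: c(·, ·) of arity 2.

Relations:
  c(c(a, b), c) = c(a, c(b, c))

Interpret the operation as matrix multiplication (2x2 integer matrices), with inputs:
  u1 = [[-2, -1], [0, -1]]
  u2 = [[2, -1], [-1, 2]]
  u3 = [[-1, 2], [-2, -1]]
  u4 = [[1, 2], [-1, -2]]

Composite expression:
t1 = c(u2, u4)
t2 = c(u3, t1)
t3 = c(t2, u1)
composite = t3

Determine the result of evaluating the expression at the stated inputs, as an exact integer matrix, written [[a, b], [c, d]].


c(u2, u4) = [[3, 6], [-3, -6]]
c(u3, c(u2, u4)) = [[-9, -18], [-3, -6]]
c(c(u3, c(u2, u4)), u1) = [[18, 27], [6, 9]]

[[18, 27], [6, 9]]


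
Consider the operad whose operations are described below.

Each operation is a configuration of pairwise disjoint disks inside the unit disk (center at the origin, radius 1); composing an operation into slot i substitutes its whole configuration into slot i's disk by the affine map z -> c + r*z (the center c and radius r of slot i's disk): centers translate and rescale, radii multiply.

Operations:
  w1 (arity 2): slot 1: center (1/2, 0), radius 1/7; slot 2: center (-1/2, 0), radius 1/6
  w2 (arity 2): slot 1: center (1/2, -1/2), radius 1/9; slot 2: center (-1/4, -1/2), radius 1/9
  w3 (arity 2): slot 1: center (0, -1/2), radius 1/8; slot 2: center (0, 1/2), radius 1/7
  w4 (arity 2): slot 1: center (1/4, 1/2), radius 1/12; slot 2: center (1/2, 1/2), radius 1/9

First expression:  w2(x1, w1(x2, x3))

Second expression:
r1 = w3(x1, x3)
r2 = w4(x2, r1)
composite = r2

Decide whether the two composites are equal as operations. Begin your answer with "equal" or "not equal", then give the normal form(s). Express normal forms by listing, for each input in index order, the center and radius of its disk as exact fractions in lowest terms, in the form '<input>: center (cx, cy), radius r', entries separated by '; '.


not equal; the first gives x1: center (1/2, -1/2), radius 1/9; x2: center (-7/36, -1/2), radius 1/63; x3: center (-11/36, -1/2), radius 1/54 and the second x1: center (1/2, 4/9), radius 1/72; x2: center (1/4, 1/2), radius 1/12; x3: center (1/2, 5/9), radius 1/63

Normal form of the first expression: x1: center (1/2, -1/2), radius 1/9; x2: center (-7/36, -1/2), radius 1/63; x3: center (-11/36, -1/2), radius 1/54
Normal form of the second expression: x1: center (1/2, 4/9), radius 1/72; x2: center (1/4, 1/2), radius 1/12; x3: center (1/2, 5/9), radius 1/63
No match — not equal.


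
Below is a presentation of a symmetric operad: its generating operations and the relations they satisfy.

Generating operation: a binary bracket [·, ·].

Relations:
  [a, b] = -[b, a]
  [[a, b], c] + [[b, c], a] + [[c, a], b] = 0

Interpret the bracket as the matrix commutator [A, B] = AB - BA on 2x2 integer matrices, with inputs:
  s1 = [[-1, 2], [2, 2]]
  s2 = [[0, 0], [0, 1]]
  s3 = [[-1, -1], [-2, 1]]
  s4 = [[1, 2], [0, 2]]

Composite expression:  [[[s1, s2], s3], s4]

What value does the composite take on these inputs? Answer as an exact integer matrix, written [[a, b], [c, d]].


[[-8, -20], [-4, 8]]

[s1, s2] = [[0, 2], [-2, 0]]
[[s1, s2], s3] = [[-6, 4], [4, 6]]
[[[s1, s2], s3], s4] = [[-8, -20], [-4, 8]]


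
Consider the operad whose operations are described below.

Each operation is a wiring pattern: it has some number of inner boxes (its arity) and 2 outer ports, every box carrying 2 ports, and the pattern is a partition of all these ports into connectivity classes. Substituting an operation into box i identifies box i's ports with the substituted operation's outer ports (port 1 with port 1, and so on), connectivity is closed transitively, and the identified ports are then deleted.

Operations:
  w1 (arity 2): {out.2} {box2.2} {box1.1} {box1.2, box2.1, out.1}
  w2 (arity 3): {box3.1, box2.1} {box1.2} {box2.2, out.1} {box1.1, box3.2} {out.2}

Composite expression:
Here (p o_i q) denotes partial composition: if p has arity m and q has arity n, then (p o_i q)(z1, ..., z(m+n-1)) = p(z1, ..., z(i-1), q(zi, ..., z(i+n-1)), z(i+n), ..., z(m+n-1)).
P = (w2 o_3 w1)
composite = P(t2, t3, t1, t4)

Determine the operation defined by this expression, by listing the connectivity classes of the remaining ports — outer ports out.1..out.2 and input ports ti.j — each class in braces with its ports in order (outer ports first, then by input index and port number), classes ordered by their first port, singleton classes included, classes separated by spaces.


Connectivity passes through glued w2-boundaries; trace each wire chain.
through w1, on inputs (t1, t4): {out.1, t1.2, t4.1} {out.2} {t1.1} {t4.2} (out.j = stage outer ports)
through w2, on inputs (t2, t3, t1, t4): {out.1, t3.2} {out.2} {t1.1} {t1.2, t3.1, t4.1} {t2.1} {t2.2} {t4.2} (out.j = stage outer ports)

{out.1, t3.2} {out.2} {t1.1} {t1.2, t3.1, t4.1} {t2.1} {t2.2} {t4.2}


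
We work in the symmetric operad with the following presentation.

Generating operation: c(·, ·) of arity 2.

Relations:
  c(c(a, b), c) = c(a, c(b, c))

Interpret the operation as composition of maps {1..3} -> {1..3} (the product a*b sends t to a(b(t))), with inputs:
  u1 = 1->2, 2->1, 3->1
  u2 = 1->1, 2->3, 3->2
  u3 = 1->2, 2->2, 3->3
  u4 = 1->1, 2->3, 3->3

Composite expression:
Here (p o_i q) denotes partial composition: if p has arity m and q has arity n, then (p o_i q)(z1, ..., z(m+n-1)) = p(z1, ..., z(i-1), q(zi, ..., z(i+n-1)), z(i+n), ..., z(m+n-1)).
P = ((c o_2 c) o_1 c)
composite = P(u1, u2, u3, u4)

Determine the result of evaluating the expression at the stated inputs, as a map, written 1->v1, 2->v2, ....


1->1, 2->1, 3->1


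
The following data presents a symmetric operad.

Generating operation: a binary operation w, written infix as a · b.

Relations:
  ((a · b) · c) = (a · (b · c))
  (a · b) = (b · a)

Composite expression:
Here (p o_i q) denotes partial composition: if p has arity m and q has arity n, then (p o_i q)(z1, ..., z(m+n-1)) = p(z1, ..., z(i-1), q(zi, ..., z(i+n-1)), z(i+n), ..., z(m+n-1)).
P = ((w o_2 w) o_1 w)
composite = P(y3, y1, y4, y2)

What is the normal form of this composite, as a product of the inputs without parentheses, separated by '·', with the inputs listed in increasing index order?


y1 · y2 · y3 · y4


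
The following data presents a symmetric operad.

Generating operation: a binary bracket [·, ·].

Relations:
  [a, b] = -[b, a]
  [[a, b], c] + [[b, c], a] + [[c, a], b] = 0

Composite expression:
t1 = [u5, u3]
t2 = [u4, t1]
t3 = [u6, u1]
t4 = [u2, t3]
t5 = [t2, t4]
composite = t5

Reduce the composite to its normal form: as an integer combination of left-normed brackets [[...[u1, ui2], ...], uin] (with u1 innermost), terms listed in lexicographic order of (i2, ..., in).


-[[[[[u1, u6], u2], u3], u5], u4] + [[[[[u1, u6], u2], u4], u3], u5] - [[[[[u1, u6], u2], u4], u5], u3] + [[[[[u1, u6], u2], u5], u3], u4]

Skip Jacobi rewriting: expand, keep u1-initial words, read off terms.
Composite bracket: [[u4, [u5, u3]], [u2, [u6, u1]]]
Full expansion: 32 signed words from ab - ba (2^5 = 32).
Words beginning with u1 determine it all:
  u1u6u2u3u5u4 appears with sign -1, giving the term -[[[[[u1, u6], u2], u3], u5], u4]
  u1u6u2u4u3u5 appears with sign +1, giving the term +[[[[[u1, u6], u2], u4], u3], u5]
  u1u6u2u4u5u3 appears with sign -1, giving the term -[[[[[u1, u6], u2], u4], u5], u3]
  u1u6u2u5u3u4 appears with sign +1, giving the term +[[[[[u1, u6], u2], u5], u3], u4]


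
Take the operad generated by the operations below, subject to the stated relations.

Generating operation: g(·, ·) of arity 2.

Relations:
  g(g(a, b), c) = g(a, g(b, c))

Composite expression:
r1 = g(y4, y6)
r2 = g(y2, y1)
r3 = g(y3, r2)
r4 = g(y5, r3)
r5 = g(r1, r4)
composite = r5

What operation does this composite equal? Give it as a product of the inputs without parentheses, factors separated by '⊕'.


y4 ⊕ y6 ⊕ y5 ⊕ y3 ⊕ y2 ⊕ y1


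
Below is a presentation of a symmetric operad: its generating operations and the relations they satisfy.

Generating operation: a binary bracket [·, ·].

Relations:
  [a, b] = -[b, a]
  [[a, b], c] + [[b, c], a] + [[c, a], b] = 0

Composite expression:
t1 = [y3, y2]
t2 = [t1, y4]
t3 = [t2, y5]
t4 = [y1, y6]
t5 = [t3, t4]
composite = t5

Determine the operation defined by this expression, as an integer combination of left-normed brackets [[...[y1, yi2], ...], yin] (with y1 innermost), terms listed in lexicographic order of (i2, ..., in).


[[[[[y1, y6], y2], y3], y4], y5] - [[[[[y1, y6], y3], y2], y4], y5] - [[[[[y1, y6], y4], y2], y3], y5] + [[[[[y1, y6], y4], y3], y2], y5] - [[[[[y1, y6], y5], y2], y3], y4] + [[[[[y1, y6], y5], y3], y2], y4] + [[[[[y1, y6], y5], y4], y2], y3] - [[[[[y1, y6], y5], y4], y3], y2]


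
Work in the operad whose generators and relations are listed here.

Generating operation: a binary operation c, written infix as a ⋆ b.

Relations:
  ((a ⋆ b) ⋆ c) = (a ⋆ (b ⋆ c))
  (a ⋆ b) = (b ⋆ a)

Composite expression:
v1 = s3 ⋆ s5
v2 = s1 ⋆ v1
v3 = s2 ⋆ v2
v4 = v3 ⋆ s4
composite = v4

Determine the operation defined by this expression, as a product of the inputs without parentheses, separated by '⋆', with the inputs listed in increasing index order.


s1 ⋆ s2 ⋆ s3 ⋆ s4 ⋆ s5

Shape and order are irrelevant to c; the s-input set decides.
(s3 ⋆ s5) linearizes to s3 ⋆ s5
(s1 ⋆ (s3 ⋆ s5)) linearizes to s1 ⋆ s3 ⋆ s5
(s2 ⋆ (s1 ⋆ (s3 ⋆ s5))) linearizes to s2 ⋆ s1 ⋆ s3 ⋆ s5
((s2 ⋆ (s1 ⋆ (s3 ⋆ s5))) ⋆ s4) linearizes to s2 ⋆ s1 ⋆ s3 ⋆ s5 ⋆ s4
the factors in increasing index order: s1 ⋆ s2 ⋆ s3 ⋆ s4 ⋆ s5


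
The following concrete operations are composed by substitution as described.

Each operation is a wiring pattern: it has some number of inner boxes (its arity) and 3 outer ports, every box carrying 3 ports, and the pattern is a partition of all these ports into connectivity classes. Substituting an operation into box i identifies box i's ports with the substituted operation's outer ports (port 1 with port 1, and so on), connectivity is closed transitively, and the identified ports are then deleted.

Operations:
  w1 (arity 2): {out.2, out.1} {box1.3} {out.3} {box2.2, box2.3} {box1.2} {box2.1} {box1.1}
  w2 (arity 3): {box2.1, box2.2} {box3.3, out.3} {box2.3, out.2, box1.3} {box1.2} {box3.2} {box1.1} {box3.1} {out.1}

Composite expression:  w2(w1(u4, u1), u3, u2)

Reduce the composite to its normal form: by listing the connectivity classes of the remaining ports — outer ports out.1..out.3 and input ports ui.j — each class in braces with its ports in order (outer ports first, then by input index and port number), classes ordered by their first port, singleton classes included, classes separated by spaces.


Two ports join when wires chain via w2-identified ports.
w1 over (u4, u1) gives {out.1, out.2} {out.3} {u1.1} {u1.2, u1.3} {u4.1} {u4.2} {u4.3}, out.j being that stage's outer ports
w2 over (u4, u1, u3, u2) gives {out.1} {out.2, u3.3} {out.3, u2.3} {u1.1} {u1.2, u1.3} {u2.1} {u2.2} {u3.1, u3.2} {u4.1} {u4.2} {u4.3}, out.j being that stage's outer ports

{out.1} {out.2, u3.3} {out.3, u2.3} {u1.1} {u1.2, u1.3} {u2.1} {u2.2} {u3.1, u3.2} {u4.1} {u4.2} {u4.3}


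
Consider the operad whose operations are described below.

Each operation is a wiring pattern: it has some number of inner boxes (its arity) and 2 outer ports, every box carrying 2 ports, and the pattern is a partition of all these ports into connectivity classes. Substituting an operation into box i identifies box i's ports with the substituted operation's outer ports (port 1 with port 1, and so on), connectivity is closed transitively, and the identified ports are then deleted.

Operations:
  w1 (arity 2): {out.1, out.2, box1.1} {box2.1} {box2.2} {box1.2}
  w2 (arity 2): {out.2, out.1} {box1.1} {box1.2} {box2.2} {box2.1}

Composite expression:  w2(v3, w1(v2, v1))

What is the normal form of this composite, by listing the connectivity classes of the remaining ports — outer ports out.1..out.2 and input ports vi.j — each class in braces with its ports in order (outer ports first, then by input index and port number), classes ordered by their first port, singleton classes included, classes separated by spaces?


Treat the ports identified at w2 as solder joints: merge, then drop.
composing w1 on (v2, v1), with out.j its own outer ports: {out.1, out.2, v2.1} {v1.1} {v1.2} {v2.2}
composing w2 on (v3, v2, v1), with out.j its own outer ports: {out.1, out.2} {v1.1} {v1.2} {v2.1} {v2.2} {v3.1} {v3.2}

{out.1, out.2} {v1.1} {v1.2} {v2.1} {v2.2} {v3.1} {v3.2}


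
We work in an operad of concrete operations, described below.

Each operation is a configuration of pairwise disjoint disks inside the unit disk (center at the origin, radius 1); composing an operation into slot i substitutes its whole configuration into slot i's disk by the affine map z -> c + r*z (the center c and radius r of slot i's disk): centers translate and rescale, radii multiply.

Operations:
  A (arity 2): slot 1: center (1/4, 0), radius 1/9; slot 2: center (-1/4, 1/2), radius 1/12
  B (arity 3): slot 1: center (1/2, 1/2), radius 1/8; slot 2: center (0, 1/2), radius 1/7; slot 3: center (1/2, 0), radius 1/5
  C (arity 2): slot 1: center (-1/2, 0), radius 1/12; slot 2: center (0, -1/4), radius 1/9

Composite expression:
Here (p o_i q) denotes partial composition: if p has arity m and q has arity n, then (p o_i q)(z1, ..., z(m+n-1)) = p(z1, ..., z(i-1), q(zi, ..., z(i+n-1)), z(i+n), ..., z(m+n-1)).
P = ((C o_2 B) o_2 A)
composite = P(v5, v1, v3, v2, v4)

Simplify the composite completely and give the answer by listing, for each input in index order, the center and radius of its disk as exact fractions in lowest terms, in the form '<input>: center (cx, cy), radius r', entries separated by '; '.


Nesting under C composes maps z -> c + r*z down each v-path.
input v5: composing its 1 substitution step yields center (-1/2, 0), radius 1/12
input v1: composing its 3 substitution steps yields center (17/288, -7/36), radius 1/648
input v3: composing its 3 substitution steps yields center (5/96, -3/16), radius 1/864
input v2: composing its 2 substitution steps yields center (0, -7/36), radius 1/63
input v4: composing its 2 substitution steps yields center (1/18, -1/4), radius 1/45

v1: center (17/288, -7/36), radius 1/648; v2: center (0, -7/36), radius 1/63; v3: center (5/96, -3/16), radius 1/864; v4: center (1/18, -1/4), radius 1/45; v5: center (-1/2, 0), radius 1/12


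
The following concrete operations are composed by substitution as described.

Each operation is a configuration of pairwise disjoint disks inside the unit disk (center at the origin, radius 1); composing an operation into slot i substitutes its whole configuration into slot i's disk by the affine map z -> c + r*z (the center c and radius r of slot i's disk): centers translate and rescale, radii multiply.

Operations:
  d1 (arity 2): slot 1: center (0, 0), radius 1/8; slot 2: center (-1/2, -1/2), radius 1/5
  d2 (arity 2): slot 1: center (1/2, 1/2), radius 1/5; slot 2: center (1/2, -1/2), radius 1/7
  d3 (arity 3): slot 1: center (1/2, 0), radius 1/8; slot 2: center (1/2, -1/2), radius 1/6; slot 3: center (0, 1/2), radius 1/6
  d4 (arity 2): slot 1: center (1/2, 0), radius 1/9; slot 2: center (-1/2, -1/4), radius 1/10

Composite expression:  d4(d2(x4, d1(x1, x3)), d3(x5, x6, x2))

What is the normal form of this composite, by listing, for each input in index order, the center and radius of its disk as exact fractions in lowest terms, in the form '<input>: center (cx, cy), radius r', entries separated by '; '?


Affine substitution under d4: radii multiply and x-centers shift.
input x4: applying the 2 nested substitutions gives center (5/9, 1/18), radius 1/45
input x1: applying the 3 nested substitutions gives center (5/9, -1/18), radius 1/504
input x3: applying the 3 nested substitutions gives center (23/42, -4/63), radius 1/315
input x5: applying the 2 nested substitutions gives center (-9/20, -1/4), radius 1/80
input x6: applying the 2 nested substitutions gives center (-9/20, -3/10), radius 1/60
input x2: applying the 2 nested substitutions gives center (-1/2, -1/5), radius 1/60

x1: center (5/9, -1/18), radius 1/504; x2: center (-1/2, -1/5), radius 1/60; x3: center (23/42, -4/63), radius 1/315; x4: center (5/9, 1/18), radius 1/45; x5: center (-9/20, -1/4), radius 1/80; x6: center (-9/20, -3/10), radius 1/60


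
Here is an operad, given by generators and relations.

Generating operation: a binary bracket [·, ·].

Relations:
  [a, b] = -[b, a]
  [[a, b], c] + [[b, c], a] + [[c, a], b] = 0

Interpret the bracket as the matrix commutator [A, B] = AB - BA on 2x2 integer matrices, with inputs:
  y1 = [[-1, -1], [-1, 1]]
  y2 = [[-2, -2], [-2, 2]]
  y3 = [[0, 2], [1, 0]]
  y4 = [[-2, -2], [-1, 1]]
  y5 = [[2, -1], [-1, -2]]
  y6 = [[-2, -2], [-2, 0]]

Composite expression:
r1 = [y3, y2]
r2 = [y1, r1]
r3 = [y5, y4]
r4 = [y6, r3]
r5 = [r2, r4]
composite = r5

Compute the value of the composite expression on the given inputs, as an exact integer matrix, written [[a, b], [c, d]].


[[-288, -1008], [-144, 288]]

[y3, y2] = [[-2, 8], [-4, 2]]
[y1, [y3, y2]] = [[12, -20], [-4, -12]]
[y5, y4] = [[-1, -11], [7, 1]]
[y6, [y5, y4]] = [[-36, 18], [18, 36]]
[[y1, [y3, y2]], [y6, [y5, y4]]] = [[-288, -1008], [-144, 288]]


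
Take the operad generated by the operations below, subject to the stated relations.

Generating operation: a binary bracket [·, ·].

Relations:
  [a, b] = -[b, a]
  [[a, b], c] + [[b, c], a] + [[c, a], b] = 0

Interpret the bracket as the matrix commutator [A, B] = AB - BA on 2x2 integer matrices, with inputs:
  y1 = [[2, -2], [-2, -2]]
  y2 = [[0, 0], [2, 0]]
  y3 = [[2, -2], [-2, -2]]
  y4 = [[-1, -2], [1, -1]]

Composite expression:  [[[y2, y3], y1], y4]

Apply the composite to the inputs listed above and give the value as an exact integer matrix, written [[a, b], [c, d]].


[y2, y3] = [[4, 0], [8, -4]]
[[y2, y3], y1] = [[16, -16], [48, -16]]
[[[y2, y3], y1], y4] = [[80, -64], [-32, -80]]

[[80, -64], [-32, -80]]


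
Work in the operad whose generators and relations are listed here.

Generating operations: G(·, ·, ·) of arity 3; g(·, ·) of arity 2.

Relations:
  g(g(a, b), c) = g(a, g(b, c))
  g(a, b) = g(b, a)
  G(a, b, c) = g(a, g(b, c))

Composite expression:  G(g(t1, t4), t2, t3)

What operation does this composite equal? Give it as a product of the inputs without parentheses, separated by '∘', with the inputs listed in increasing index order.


t1 ∘ t2 ∘ t3 ∘ t4

Key point: G commutes, so take the t-inputs in any fixed order.
g(t1, t4) unparenthesizes to t1 ∘ t4
G(g(t1, t4), t2, t3) unparenthesizes to t1 ∘ t4 ∘ t2 ∘ t3
putting the inputs in ascending order: t1 ∘ t2 ∘ t3 ∘ t4


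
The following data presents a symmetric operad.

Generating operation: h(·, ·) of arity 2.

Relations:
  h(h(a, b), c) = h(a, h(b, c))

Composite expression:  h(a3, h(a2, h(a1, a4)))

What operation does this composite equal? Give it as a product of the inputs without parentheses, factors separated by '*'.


a3 * a2 * a1 * a4


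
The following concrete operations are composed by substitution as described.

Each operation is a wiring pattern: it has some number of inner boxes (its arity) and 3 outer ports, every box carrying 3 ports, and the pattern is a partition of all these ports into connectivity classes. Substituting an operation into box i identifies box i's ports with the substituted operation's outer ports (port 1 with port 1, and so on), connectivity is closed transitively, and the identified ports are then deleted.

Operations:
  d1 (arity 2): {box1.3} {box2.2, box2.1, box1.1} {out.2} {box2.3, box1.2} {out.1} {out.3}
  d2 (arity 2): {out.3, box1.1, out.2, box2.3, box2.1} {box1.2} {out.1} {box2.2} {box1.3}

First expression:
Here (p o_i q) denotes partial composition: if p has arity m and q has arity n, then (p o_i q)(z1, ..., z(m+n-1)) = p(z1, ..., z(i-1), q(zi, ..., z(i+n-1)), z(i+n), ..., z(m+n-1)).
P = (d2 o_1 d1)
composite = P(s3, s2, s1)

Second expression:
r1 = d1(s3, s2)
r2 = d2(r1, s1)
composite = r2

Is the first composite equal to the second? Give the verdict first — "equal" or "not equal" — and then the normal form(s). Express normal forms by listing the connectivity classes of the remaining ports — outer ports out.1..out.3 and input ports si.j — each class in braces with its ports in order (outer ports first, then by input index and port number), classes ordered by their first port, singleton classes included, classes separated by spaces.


equal; the common form is {out.1} {out.2, out.3, s1.1, s1.3} {s1.2} {s2.1, s2.2, s3.1} {s2.3, s3.2} {s3.3}

The first expression reduces to {out.1} {out.2, out.3, s1.1, s1.3} {s1.2} {s2.1, s2.2, s3.1} {s2.3, s3.2} {s3.3}
The second expression reduces to {out.1} {out.2, out.3, s1.1, s1.3} {s1.2} {s2.1, s2.2, s3.1} {s2.3, s3.2} {s3.3}
One common form — equal.


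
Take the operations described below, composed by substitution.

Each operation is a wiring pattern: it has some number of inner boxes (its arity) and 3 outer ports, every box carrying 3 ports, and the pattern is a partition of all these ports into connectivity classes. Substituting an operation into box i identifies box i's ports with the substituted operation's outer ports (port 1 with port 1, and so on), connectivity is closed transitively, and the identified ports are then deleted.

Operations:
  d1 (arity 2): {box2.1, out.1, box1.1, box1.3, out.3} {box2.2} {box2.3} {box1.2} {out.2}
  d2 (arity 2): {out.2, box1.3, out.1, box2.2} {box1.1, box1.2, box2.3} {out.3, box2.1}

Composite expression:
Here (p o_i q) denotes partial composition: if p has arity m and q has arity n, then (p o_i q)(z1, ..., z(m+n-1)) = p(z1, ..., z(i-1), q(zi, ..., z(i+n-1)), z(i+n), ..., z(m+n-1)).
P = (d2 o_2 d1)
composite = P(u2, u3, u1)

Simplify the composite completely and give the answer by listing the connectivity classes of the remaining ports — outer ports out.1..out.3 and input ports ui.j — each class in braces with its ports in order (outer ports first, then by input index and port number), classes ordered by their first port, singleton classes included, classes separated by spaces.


{out.1, out.2, u2.3} {out.3, u1.1, u2.1, u2.2, u3.1, u3.3} {u1.2} {u1.3} {u3.2}


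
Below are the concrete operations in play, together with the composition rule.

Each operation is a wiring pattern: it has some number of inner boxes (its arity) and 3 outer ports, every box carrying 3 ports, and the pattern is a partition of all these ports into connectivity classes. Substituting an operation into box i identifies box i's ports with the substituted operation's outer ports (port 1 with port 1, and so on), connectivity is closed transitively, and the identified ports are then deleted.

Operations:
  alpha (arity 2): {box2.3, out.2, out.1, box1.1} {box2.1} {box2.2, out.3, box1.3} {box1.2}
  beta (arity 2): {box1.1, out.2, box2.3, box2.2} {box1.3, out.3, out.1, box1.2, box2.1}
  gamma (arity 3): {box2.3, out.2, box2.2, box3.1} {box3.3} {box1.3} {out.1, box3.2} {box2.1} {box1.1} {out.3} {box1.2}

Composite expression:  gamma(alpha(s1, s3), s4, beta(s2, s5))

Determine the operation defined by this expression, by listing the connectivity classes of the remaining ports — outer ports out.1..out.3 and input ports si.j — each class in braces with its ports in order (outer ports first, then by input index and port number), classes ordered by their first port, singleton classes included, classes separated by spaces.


{out.1, s2.1, s5.2, s5.3} {out.2, s2.2, s2.3, s4.2, s4.3, s5.1} {out.3} {s1.1, s3.3} {s1.2} {s1.3, s3.2} {s3.1} {s4.1}

Two ports join when wires chain via gamma-identified ports.
alpha over (s1, s3) gives {out.1, out.2, s1.1, s3.3} {out.3, s1.3, s3.2} {s1.2} {s3.1}, out.j being that stage's outer ports
beta over (s2, s5) gives {out.1, out.3, s2.2, s2.3, s5.1} {out.2, s2.1, s5.2, s5.3}, out.j being that stage's outer ports
gamma over (s1, s3, s4, s2, s5) gives {out.1, s2.1, s5.2, s5.3} {out.2, s2.2, s2.3, s4.2, s4.3, s5.1} {out.3} {s1.1, s3.3} {s1.2} {s1.3, s3.2} {s3.1} {s4.1}, out.j being that stage's outer ports


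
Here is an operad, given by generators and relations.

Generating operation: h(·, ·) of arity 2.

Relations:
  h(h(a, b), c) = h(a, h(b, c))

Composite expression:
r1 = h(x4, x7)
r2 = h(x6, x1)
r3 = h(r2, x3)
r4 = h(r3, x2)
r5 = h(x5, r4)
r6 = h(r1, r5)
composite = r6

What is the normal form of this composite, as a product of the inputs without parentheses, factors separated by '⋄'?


All parenthesizations of h agree; list the x-inputs left to right.
h(x4, x7) unparenthesizes to x4 ⋄ x7
h(x6, x1) unparenthesizes to x6 ⋄ x1
h(h(x6, x1), x3) unparenthesizes to x6 ⋄ x1 ⋄ x3
h(h(h(x6, x1), x3), x2) unparenthesizes to x6 ⋄ x1 ⋄ x3 ⋄ x2
h(x5, h(h(h(x6, x1), x3), x2)) unparenthesizes to x5 ⋄ x6 ⋄ x1 ⋄ x3 ⋄ x2
h(h(x4, x7), h(x5, h(h(h(x6, x1), x3), x2))) unparenthesizes to x4 ⋄ x7 ⋄ x5 ⋄ x6 ⋄ x1 ⋄ x3 ⋄ x2

x4 ⋄ x7 ⋄ x5 ⋄ x6 ⋄ x1 ⋄ x3 ⋄ x2
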